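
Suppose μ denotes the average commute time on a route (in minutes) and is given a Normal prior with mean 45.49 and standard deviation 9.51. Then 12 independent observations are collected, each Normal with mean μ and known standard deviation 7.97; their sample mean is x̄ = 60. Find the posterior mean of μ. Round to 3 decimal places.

Posterior mean ≈ 59.198

With known σ, the Normal prior is conjugate. Weight on the data is w = (n/σ²)/(n/σ² + 1/τ₀²) = 0.188914/(0.188914+0.0110570) = 0.94471.
Posterior mean = w·x̄ + (1−w)·μ₀ = 0.94471·60 + 0.055293·45.49 = 59.198.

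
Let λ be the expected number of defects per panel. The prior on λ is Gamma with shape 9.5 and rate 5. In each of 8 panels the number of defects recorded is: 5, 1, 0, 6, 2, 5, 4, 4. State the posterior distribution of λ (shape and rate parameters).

Posterior: Gamma(shape=36.5, rate=13)

The Poisson likelihood adds the total count to the shape and the number of exposure periods to the rate. Here ∑xᵢ = 27 and n = 8, so shape 9.5→36.5 and rate 5→13.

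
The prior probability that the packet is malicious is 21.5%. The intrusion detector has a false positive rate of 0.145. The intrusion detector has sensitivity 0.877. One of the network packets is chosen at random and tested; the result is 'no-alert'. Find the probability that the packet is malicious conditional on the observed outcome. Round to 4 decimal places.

P(H | E) ≈ 0.0379

Let H be the event that the packet is malicious. P(H) = 0.215, so P(¬H) = 0.785. With E the 'no-alert' result, P(E|H) = 0.123 and P(E|¬H) = 0.855.
P(E) = 0.123·0.215 + 0.855·0.785 = 0.026445 + 0.67117 = 0.69762.
By Bayes' theorem, P(H|E) = 0.026445 / 0.69762 = 0.0379.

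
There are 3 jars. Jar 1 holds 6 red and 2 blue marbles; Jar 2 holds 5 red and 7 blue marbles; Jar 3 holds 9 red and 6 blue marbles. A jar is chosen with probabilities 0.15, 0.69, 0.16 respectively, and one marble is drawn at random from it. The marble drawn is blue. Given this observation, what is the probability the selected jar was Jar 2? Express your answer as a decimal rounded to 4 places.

Tabulate prior·likelihood by source: [1] prior 0.15, lik 0.25, product 0.03750; [2] prior 0.69, lik 0.5833, product 0.4025; [3] prior 0.16, lik 0.4, product 0.06400.
Normalizing constant = 0.50400; the posterior for Jar 2 is its product over the sum, 0.4025/0.50400 = 0.7986.

Posterior probability ≈ 0.7986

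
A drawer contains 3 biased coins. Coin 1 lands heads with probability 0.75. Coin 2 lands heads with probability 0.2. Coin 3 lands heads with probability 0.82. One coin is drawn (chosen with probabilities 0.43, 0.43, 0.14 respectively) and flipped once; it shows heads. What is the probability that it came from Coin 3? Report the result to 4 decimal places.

Tabulate prior·likelihood by source: [1] prior 0.43, lik 0.75, product 0.3225; [2] prior 0.43, lik 0.2, product 0.08600; [3] prior 0.14, lik 0.82, product 0.1148.
Normalizing constant = 0.52330; the posterior for Coin 3 is its product over the sum, 0.1148/0.52330 = 0.2194.

Posterior probability ≈ 0.2194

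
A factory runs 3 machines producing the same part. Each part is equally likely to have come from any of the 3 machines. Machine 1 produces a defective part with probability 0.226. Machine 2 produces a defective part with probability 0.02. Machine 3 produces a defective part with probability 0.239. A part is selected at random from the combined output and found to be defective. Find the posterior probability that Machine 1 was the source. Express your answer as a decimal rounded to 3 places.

P(defective|M1) = 0.226; P(defective|M2) = 0.02; P(defective|M3) = 0.239.
Prior × likelihood for each source: 0.333333·0.226=0.07533, 0.333333·0.02=0.006667, 0.333333·0.239=0.07967. Summing gives P(defective) = 0.16167.
P(Machine 1 | defective) = 0.07533 / 0.16167 = 0.466.

Posterior probability ≈ 0.466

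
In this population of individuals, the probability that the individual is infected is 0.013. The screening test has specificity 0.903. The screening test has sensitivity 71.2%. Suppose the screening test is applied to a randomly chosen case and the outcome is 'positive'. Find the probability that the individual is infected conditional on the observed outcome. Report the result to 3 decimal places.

Let H be the event that the individual is infected. P(H) = 0.013, so P(¬H) = 0.987. With E the 'positive' result, P(E|H) = 0.712 and P(E|¬H) = 0.097.
P(E) = 0.712·0.013 + 0.097·0.987 = 0.0092560 + 0.095739 = 0.10500.
By Bayes' theorem, P(H|E) = 0.0092560 / 0.10500 = 0.088.

P(H | E) ≈ 0.088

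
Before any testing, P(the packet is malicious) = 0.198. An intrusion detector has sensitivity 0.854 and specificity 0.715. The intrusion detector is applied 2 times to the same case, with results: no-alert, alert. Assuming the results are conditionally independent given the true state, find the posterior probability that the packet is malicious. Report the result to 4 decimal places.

Posterior P(H) ≈ 0.1312

Let H be the event that the packet is malicious; start with P(H) = 0.198. P('alert'|H) = 0.854, P('alert'|¬H) = 0.285.
Update on result 1 ('no-alert'): P(H) ← 0.146·0.1980 / (0.146·0.1980 + 0.715·0.8020) = 0.028908/0.60234 = 0.0480.
Update on result 2 ('alert'): P(H) ← 0.854·0.0480 / (0.854·0.0480 + 0.285·0.9520) = 0.040986/0.31231 = 0.1312.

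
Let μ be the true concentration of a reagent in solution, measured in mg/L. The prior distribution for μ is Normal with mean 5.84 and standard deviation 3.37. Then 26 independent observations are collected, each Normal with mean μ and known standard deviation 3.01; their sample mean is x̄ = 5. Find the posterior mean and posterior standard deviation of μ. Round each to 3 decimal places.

Posterior mean ≈ 5.025; posterior SD ≈ 0.581

Prior precision 1/τ₀² = 1/3.37² = 0.0880522; data precision n/σ² = 26/3.01² = 2.86973.
Posterior precision = 0.0880522 + 2.86973 = 2.95778, giving posterior SD = 1/√2.95778 = 0.581.
Posterior mean = (0.0880522·5.84 + 2.86973·5) / 2.95778 = 5.025.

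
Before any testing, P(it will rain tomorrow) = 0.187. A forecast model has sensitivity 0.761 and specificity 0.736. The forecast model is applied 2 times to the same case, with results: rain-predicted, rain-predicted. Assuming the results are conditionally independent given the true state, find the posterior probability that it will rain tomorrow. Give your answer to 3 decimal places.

Let H be the event that it will rain tomorrow; start with P(H) = 0.187. P('rain-predicted'|H) = 0.761, P('rain-predicted'|¬H) = 0.264.
Update on result 1 ('rain-predicted'): P(H) ← 0.761·0.1870 / (0.761·0.1870 + 0.264·0.8130) = 0.14231/0.35694 = 0.3987.
Update on result 2 ('rain-predicted'): P(H) ← 0.761·0.3987 / (0.761·0.3987 + 0.264·0.6013) = 0.30340/0.46215 = 0.6565.

Posterior P(H) ≈ 0.657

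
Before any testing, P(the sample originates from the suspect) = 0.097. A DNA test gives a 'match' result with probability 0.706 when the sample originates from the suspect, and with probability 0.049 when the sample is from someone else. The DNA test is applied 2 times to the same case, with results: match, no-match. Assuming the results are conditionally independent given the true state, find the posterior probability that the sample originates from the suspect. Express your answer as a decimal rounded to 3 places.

Posterior P(H) ≈ 0.324

Let H be the event that the sample originates from the suspect; start with P(H) = 0.097. P('match'|H) = 0.706, P('match'|¬H) = 0.049.
Update on result 1 ('match'): P(H) ← 0.706·0.0970 / (0.706·0.0970 + 0.049·0.9030) = 0.068482/0.11273 = 0.6075.
Update on result 2 ('no-match'): P(H) ← 0.294·0.6075 / (0.294·0.6075 + 0.951·0.3925) = 0.17860/0.55188 = 0.3236.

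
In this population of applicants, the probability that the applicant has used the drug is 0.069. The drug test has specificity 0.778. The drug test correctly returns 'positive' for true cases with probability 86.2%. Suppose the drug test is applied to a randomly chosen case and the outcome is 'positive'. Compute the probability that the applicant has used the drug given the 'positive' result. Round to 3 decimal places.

Let H be the event that the applicant has used the drug. P(H) = 0.069, so P(¬H) = 0.931. With E the 'positive' result, P(E|H) = 0.862 and P(E|¬H) = 0.222.
P(E) = 0.862·0.069 + 0.222·0.931 = 0.059478 + 0.20668 = 0.26616.
By Bayes' theorem, P(H|E) = 0.059478 / 0.26616 = 0.223.

P(H | E) ≈ 0.223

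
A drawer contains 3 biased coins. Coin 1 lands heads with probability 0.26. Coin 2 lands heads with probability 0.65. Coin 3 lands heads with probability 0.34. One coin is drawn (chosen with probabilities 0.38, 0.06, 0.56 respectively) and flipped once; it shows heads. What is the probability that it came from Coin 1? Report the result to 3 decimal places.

Posterior probability ≈ 0.301

P(heads|C1) = 0.26; P(heads|C2) = 0.65; P(heads|C3) = 0.34.
Prior × likelihood for each source: 0.38·0.26=0.09880, 0.06·0.65=0.03900, 0.56·0.34=0.1904. Summing gives P(heads) = 0.32820.
P(Coin 1 | heads) = 0.09880 / 0.32820 = 0.301.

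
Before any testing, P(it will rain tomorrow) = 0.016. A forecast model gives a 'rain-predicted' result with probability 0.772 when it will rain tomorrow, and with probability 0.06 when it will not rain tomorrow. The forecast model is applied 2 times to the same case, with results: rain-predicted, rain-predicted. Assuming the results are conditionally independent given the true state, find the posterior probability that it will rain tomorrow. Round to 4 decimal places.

Let H be the event that it will rain tomorrow; start with P(H) = 0.016. P('rain-predicted'|H) = 0.772, P('rain-predicted'|¬H) = 0.06.
Update on result 1 ('rain-predicted'): P(H) ← 0.772·0.0160 / (0.772·0.0160 + 0.06·0.9840) = 0.012352/0.071392 = 0.1730.
Update on result 2 ('rain-predicted'): P(H) ← 0.772·0.1730 / (0.772·0.1730 + 0.06·0.8270) = 0.13357/0.18319 = 0.7291.

Posterior P(H) ≈ 0.7291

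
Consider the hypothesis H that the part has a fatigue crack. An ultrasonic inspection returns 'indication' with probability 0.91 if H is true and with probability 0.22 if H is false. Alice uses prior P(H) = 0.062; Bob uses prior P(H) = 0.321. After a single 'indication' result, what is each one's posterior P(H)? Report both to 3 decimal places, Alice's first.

The likelihood ratio for an 'indication' result is 0.91/0.22 = 4.1364.
Alice: prior odds 0.062/0.938 = 0.066098; posterior odds 0.27341; posterior probability 0.215.
Bob: prior odds 0.321/0.679 = 0.47275; posterior odds 1.9555; posterior probability 0.662.

Alice: 0.215; Bob: 0.662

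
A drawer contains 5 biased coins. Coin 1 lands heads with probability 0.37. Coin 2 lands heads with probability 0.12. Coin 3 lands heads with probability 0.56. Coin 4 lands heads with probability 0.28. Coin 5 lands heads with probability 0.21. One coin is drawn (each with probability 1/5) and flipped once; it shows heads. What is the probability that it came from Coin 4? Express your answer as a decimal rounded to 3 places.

Tabulate prior·likelihood by source: [1] prior 0.2, lik 0.37, product 0.07400; [2] prior 0.2, lik 0.12, product 0.02400; [3] prior 0.2, lik 0.56, product 0.1120; [4] prior 0.2, lik 0.28, product 0.05600; [5] prior 0.2, lik 0.21, product 0.04200.
Normalizing constant = 0.30800; the posterior for Coin 4 is its product over the sum, 0.05600/0.30800 = 0.182.

Posterior probability ≈ 0.182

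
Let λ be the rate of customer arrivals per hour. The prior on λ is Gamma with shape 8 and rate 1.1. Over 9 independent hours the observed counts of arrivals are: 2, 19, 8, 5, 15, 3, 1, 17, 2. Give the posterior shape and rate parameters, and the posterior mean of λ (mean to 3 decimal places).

Posterior: Gamma(shape=80, rate=10.1); mean ≈ 7.921

The Poisson likelihood adds the total count to the shape and the number of exposure periods to the rate. Here ∑xᵢ = 72 and n = 9, so shape 8→80 and rate 1.1→10.1.
Posterior mean = shape/rate = 80/10.1 = 7.921.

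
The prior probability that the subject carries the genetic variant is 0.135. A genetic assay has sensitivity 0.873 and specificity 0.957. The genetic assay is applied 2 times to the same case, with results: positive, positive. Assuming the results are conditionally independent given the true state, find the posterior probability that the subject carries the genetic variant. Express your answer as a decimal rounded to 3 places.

Posterior P(H) ≈ 0.985

Let H be the event that the subject carries the genetic variant; start with P(H) = 0.135. P('positive'|H) = 0.873, P('positive'|¬H) = 0.043.
Update on result 1 ('positive'): P(H) ← 0.873·0.1350 / (0.873·0.1350 + 0.043·0.8650) = 0.11786/0.15505 = 0.7601.
Update on result 2 ('positive'): P(H) ← 0.873·0.7601 / (0.873·0.7601 + 0.043·0.2399) = 0.66358/0.67389 = 0.9847.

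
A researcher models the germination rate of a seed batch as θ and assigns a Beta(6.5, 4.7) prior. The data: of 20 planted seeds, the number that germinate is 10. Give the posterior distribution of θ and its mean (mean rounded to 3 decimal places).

The binomial likelihood is conjugate to the Beta prior: with 10 successes and 10 failures, the posterior is Beta(6.5+10, 4.7+10) = Beta(16.5, 14.7).
Posterior mean = α/(α+β) = 16.5/31.2 = 0.529.

Posterior: Beta(16.5, 14.7); mean ≈ 0.529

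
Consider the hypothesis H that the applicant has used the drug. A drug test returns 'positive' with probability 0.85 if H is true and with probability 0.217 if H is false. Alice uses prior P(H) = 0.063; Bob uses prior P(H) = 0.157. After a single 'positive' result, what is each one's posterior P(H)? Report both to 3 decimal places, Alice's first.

Alice: 0.208; Bob: 0.422

The likelihood ratio for a 'positive' result is 0.85/0.217 = 3.9171.
Alice: prior odds 0.063/0.937 = 0.067236; posterior odds 0.26337; posterior probability 0.208.
Bob: prior odds 0.157/0.843 = 0.18624; posterior odds 0.72951; posterior probability 0.422.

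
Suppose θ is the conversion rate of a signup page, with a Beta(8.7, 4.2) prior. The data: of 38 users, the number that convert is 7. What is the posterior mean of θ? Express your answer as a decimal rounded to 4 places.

The binomial likelihood is conjugate to the Beta prior: with 7 successes and 31 failures, the posterior is Beta(8.7+7, 4.2+31) = Beta(15.7, 35.2).
Posterior mean = α/(α+β) = 15.7/50.9 = 0.3084.

Posterior mean ≈ 0.3084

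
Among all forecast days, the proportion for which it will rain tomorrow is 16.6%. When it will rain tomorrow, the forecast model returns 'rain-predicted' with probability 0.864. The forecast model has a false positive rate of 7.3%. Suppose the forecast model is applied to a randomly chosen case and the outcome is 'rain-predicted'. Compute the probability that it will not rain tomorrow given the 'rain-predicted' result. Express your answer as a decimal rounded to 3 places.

Let H be the event that it will rain tomorrow. P(H) = 0.166, so P(¬H) = 0.834. With E the 'rain-predicted' result, P(E|H) = 0.864 and P(E|¬H) = 0.073.
P(E) = 0.864·0.166 + 0.073·0.834 = 0.14342 + 0.060882 = 0.20431.
By Bayes' theorem, P(H|E) = 0.14342 / 0.20431 = 0.702. Hence P(¬H|E) = 1 − 0.702 = 0.298.

P(¬H | E) ≈ 0.298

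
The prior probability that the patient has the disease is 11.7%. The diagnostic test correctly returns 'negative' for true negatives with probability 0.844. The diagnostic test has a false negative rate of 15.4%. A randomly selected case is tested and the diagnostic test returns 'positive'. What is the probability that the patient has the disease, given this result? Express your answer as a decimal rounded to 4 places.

P(H | E) ≈ 0.4181

Let H be the event that the patient has the disease. P(H) = 0.117, so P(¬H) = 0.883. With E the 'positive' result, P(E|H) = 0.846 and P(E|¬H) = 0.156.
P(E) = 0.846·0.117 + 0.156·0.883 = 0.098982 + 0.13775 = 0.23673.
By Bayes' theorem, P(H|E) = 0.098982 / 0.23673 = 0.4181.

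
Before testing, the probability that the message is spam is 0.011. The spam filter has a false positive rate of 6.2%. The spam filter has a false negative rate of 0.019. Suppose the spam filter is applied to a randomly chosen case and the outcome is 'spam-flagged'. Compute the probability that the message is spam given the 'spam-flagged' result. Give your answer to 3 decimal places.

P(H | E) ≈ 0.150

Let H be the event that the message is spam. P(H) = 0.011, so P(¬H) = 0.989. With E the 'spam-flagged' result, P(E|H) = 0.981 and P(E|¬H) = 0.062.
P(E) = 0.981·0.011 + 0.062·0.989 = 0.010791 + 0.061318 = 0.072109.
By Bayes' theorem, P(H|E) = 0.010791 / 0.072109 = 0.150.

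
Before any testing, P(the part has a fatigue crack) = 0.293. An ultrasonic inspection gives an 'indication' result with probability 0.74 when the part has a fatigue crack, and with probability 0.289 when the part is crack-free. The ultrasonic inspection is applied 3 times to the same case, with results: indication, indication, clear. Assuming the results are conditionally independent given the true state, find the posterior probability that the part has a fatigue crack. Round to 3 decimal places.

Let H be the event that the part has a fatigue crack; start with P(H) = 0.293. P('indication'|H) = 0.74, P('indication'|¬H) = 0.289.
Update on result 1 ('indication'): P(H) ← 0.74·0.2930 / (0.74·0.2930 + 0.289·0.7070) = 0.21682/0.42114 = 0.5148.
Update on result 2 ('indication'): P(H) ← 0.74·0.5148 / (0.74·0.5148 + 0.289·0.4852) = 0.38098/0.52119 = 0.7310.
Update on result 3 ('clear'): P(H) ← 0.26·0.7310 / (0.26·0.7310 + 0.711·0.2690) = 0.19005/0.38133 = 0.4984.

Posterior P(H) ≈ 0.498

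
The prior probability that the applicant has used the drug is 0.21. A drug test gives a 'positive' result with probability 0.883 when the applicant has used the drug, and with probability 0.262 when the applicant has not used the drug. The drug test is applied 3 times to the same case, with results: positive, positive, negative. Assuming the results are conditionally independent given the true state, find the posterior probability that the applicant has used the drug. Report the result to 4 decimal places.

With H the event that the applicant has used the drug, the joint likelihood of the observed sequence is P(data|H) = 0.883·0.883·0.117 = 0.091224 and P(data|¬H) = 0.262·0.262·0.738 = 0.050659.
Bayes: P(H|data) = 0.21·0.091224 / (0.21·0.091224 + 0.79·0.050659) = 0.019157/0.059178 = 0.3237.

Posterior P(H) ≈ 0.3237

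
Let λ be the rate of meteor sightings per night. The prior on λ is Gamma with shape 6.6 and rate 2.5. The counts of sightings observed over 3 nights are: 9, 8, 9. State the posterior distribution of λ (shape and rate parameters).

Posterior: Gamma(shape=32.6, rate=5.5)

The Poisson likelihood adds the total count to the shape and the number of exposure periods to the rate. Here ∑xᵢ = 26 and n = 3, so shape 6.6→32.6 and rate 2.5→5.5.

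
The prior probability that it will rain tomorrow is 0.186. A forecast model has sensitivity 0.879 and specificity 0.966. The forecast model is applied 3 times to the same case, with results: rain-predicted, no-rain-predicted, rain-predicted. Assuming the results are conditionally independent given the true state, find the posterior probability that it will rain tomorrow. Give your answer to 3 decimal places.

With H the event that it will rain tomorrow, the joint likelihood of the observed sequence is P(data|H) = 0.879·0.121·0.879 = 0.093490 and P(data|¬H) = 0.034·0.966·0.034 = 0.0011167.
Bayes: P(H|data) = 0.186·0.093490 / (0.186·0.093490 + 0.814·0.0011167) = 0.017389/0.018298 = 0.9503.

Posterior P(H) ≈ 0.950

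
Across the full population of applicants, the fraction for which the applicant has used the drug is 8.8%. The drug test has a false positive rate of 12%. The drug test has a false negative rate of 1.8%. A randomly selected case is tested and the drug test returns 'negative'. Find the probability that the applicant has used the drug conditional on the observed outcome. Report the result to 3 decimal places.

Write H for 'the applicant has used the drug'. Prior odds H:¬H = 0.088/0.912 = 0.096491. For the 'negative' outcome, the likelihood ratio is 0.018/0.88 = 0.020455.
Posterior odds = 0.096491 × 0.020455 = 0.0019737, so P(H|E) = 0.0019737/(1+0.0019737) = 0.002.

P(H | E) ≈ 0.002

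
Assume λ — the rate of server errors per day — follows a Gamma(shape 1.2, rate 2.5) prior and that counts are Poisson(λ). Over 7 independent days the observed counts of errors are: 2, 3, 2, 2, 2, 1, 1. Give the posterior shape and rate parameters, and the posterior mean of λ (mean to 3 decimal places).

Posterior: Gamma(shape=14.2, rate=9.5); mean ≈ 1.495

Total count ∑xᵢ = 13 over n = 7 days.
Gamma is conjugate to the Poisson likelihood: posterior is Gamma(shape = 1.2+13 = 14.2, rate = 2.5+7 = 9.5).
E[λ | data] = 14.2/9.5 = 1.495.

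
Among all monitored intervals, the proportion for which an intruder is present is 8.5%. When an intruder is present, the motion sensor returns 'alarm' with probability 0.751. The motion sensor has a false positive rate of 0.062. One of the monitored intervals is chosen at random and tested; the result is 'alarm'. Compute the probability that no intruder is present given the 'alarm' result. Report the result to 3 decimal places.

Write H for 'an intruder is present'. Prior odds H:¬H = 0.085/0.915 = 0.092896. For the 'alarm' outcome, the likelihood ratio is 0.751/0.062 = 12.113.
Posterior odds = 0.092896 × 12.113 = 1.1252, so P(H|E) = 1.1252/(1+1.1252) = 0.529. Then P(¬H|E) = 1 − 0.529 = 0.471.

P(¬H | E) ≈ 0.471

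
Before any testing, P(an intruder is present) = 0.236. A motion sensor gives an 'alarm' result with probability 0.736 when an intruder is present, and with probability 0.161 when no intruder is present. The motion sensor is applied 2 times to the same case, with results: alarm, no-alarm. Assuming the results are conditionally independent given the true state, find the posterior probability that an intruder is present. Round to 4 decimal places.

Let H be the event that an intruder is present; start with P(H) = 0.236. P('alarm'|H) = 0.736, P('alarm'|¬H) = 0.161.
Update on result 1 ('alarm'): P(H) ← 0.736·0.2360 / (0.736·0.2360 + 0.161·0.7640) = 0.17370/0.29670 = 0.5854.
Update on result 2 ('no-alarm'): P(H) ← 0.264·0.5854 / (0.264·0.5854 + 0.839·0.4146) = 0.15455/0.50238 = 0.3076.

Posterior P(H) ≈ 0.3076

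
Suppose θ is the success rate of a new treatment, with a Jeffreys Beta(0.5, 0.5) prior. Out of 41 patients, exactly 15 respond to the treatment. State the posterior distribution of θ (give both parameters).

The binomial likelihood is conjugate to the Beta prior: with 15 successes and 26 failures, the posterior is Beta(0.5+15, 0.5+26) = Beta(15.5, 26.5).

Posterior: Beta(15.5, 26.5)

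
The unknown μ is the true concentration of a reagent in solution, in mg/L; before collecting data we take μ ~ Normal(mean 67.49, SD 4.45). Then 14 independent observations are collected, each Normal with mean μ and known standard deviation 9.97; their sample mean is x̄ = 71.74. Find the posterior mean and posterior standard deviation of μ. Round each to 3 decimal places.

Posterior mean ≈ 70.618; posterior SD ≈ 2.286

Prior precision 1/τ₀² = 1/4.45² = 0.0504987; data precision n/σ² = 14/9.97² = 0.140844.
Posterior precision = 0.0504987 + 0.140844 = 0.191342, giving posterior SD = 1/√0.191342 = 2.286.
Posterior mean = (0.0504987·67.49 + 0.140844·71.74) / 0.191342 = 70.618.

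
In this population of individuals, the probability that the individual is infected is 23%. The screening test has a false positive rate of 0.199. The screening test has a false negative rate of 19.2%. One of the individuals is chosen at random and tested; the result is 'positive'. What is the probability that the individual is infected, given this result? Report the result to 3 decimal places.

Let H be the event that the individual is infected. P(H) = 0.23, so P(¬H) = 0.77. With E the 'positive' result, P(E|H) = 0.808 and P(E|¬H) = 0.199.
P(E) = 0.808·0.23 + 0.199·0.77 = 0.18584 + 0.15323 = 0.33907.
By Bayes' theorem, P(H|E) = 0.18584 / 0.33907 = 0.548.

P(H | E) ≈ 0.548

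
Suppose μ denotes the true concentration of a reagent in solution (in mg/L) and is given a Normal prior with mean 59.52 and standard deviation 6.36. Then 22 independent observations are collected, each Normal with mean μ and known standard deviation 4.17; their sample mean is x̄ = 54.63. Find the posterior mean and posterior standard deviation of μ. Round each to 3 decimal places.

Posterior mean ≈ 54.724; posterior SD ≈ 0.880

With known σ, the Normal prior is conjugate. Weight on the data is w = (n/σ²)/(n/σ² + 1/τ₀²) = 1.26517/(1.26517+0.0247221) = 0.98083.
Posterior mean = w·x̄ + (1−w)·μ₀ = 0.98083·54.63 + 0.019166·59.52 = 54.724. Posterior variance = 1/(1.26517+0.0247221) = 0.775256, so SD = 0.880.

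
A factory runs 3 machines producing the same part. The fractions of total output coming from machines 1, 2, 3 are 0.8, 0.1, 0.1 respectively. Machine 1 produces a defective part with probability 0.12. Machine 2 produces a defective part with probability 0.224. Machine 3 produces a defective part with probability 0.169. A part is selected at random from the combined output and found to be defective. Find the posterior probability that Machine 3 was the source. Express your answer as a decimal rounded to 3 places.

Posterior probability ≈ 0.125

P(defective|M1) = 0.12; P(defective|M2) = 0.224; P(defective|M3) = 0.169.
Prior × likelihood for each source: 0.8·0.12=0.09600, 0.1·0.224=0.02240, 0.1·0.169=0.01690. Summing gives P(defective) = 0.13530.
P(Machine 3 | defective) = 0.01690 / 0.13530 = 0.125.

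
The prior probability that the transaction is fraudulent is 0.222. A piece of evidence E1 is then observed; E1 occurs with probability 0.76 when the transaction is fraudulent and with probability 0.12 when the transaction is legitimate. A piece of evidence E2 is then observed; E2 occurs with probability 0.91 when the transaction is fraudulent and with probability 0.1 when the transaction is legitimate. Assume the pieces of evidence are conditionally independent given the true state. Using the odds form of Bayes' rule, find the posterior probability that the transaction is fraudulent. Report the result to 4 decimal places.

Prior odds = 0.222/(1−0.222) = 0.28535.
Likelihood ratio for E1 = 0.76/0.12 = 6.3333.
Likelihood ratio for E2 = 0.91/0.1 = 9.1000.
Posterior odds = prior odds × LR₁ × LR₂ = 16.446.
Posterior probability = odds/(1+odds) = 16.446/17.446 = 0.9427.

Posterior probability ≈ 0.9427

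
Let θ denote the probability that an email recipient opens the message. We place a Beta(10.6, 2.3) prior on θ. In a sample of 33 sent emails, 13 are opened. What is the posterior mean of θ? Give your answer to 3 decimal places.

Posterior mean ≈ 0.514

Observing 13 successes and 20 failures updates Beta(10.6, 2.3) by adding the success and failure counts to the two shape parameters: α = 10.6+13 = 23.6, β = 2.3+20 = 22.3.
Posterior mean = α/(α+β) = 23.6/45.9 = 0.514.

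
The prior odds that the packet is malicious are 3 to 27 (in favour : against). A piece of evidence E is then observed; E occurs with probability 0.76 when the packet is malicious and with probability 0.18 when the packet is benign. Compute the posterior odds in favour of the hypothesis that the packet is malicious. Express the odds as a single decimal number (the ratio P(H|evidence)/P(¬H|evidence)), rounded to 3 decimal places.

Prior odds = 3/27 = 0.11111.
Likelihood ratio for E = 0.76/0.18 = 4.2222.
Posterior odds = prior odds × LR = 0.46914.

Posterior odds ≈ 0.469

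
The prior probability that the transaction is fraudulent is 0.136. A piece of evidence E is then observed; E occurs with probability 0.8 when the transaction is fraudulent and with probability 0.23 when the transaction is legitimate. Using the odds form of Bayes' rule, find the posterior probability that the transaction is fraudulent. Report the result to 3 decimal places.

Prior odds = 0.136/(1−0.136) = 0.15741. In log-odds, ln(0.15741) = -1.8489.
Add log likelihood ratio: ln(3.4783) = 1.2465.
Posterior log-odds = -0.60239, so posterior odds = exp(-0.60239) = 0.54750. Converting, P(H|E) = 0.54750/1.5475 = 0.354.

Posterior probability ≈ 0.354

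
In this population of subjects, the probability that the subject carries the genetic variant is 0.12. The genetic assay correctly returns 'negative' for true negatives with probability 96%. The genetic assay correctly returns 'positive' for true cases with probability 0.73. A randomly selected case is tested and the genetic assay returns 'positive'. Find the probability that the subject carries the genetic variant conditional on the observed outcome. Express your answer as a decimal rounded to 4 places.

P(H | E) ≈ 0.7134

Let H be the event that the subject carries the genetic variant. P(H) = 0.12, so P(¬H) = 0.88. With E the 'positive' result, P(E|H) = 0.73 and P(E|¬H) = 0.04.
P(E) = 0.73·0.12 + 0.04·0.88 = 0.087600 + 0.035200 = 0.12280.
By Bayes' theorem, P(H|E) = 0.087600 / 0.12280 = 0.7134.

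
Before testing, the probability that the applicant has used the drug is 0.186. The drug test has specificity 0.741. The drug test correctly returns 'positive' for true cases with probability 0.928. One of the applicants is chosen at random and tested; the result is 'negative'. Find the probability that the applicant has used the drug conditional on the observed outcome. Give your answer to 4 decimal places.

P(H | E) ≈ 0.0217

Write H for 'the applicant has used the drug'. Prior odds H:¬H = 0.186/0.814 = 0.22850. For the 'negative' outcome, the likelihood ratio is 0.072/0.741 = 0.097166.
Posterior odds = 0.22850 × 0.097166 = 0.022203, so P(H|E) = 0.022203/(1+0.022203) = 0.0217.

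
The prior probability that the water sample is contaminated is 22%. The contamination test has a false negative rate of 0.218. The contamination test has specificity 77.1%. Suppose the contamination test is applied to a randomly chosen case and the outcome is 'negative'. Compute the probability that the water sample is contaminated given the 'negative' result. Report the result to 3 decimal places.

Write H for 'the water sample is contaminated'. Prior odds H:¬H = 0.22/0.78 = 0.28205. For the 'negative' outcome, the likelihood ratio is 0.218/0.771 = 0.28275.
Posterior odds = 0.28205 × 0.28275 = 0.079750, so P(H|E) = 0.079750/(1+0.079750) = 0.074.

P(H | E) ≈ 0.074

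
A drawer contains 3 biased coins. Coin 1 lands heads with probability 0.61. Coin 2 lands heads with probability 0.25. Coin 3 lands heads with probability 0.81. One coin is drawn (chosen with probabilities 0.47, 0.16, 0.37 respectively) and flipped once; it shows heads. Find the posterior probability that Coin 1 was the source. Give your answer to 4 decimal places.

Posterior probability ≈ 0.4577

Tabulate prior·likelihood by source: [1] prior 0.47, lik 0.61, product 0.2867; [2] prior 0.16, lik 0.25, product 0.04000; [3] prior 0.37, lik 0.81, product 0.2997.
Normalizing constant = 0.62640; the posterior for Coin 1 is its product over the sum, 0.2867/0.62640 = 0.4577.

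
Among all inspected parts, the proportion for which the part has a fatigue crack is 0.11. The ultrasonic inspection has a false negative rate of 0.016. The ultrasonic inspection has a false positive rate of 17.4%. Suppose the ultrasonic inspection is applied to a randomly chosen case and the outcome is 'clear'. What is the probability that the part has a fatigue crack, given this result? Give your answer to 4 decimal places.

Let H be the event that the part has a fatigue crack. P(H) = 0.11, so P(¬H) = 0.89. With E the 'clear' result, P(E|H) = 0.016 and P(E|¬H) = 0.826.
P(E) = 0.016·0.11 + 0.826·0.89 = 0.0017600 + 0.73514 = 0.73690.
By Bayes' theorem, P(H|E) = 0.0017600 / 0.73690 = 0.0024.

P(H | E) ≈ 0.0024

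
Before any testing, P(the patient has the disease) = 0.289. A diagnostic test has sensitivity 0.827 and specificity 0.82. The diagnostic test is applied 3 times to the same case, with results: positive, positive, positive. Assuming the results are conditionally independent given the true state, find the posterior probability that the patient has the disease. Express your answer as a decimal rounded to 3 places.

Let H be the event that the patient has the disease; start with P(H) = 0.289. P('positive'|H) = 0.827, P('positive'|¬H) = 0.18.
Update on result 1 ('positive'): P(H) ← 0.827·0.2890 / (0.827·0.2890 + 0.18·0.7110) = 0.23900/0.36698 = 0.6513.
Update on result 2 ('positive'): P(H) ← 0.827·0.6513 / (0.827·0.6513 + 0.18·0.3487) = 0.53860/0.60137 = 0.8956.
Update on result 3 ('positive'): P(H) ← 0.827·0.8956 / (0.827·0.8956 + 0.18·0.1044) = 0.74068/0.75946 = 0.9753.

Posterior P(H) ≈ 0.975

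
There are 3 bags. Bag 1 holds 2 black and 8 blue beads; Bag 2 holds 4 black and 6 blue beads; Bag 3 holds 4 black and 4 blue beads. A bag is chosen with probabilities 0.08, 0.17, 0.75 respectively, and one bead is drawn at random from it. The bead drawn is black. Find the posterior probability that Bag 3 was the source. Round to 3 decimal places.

Tabulate prior·likelihood by source: [1] prior 0.08, lik 0.2, product 0.01600; [2] prior 0.17, lik 0.4, product 0.06800; [3] prior 0.75, lik 0.5, product 0.3750.
Normalizing constant = 0.45900; the posterior for Bag 3 is its product over the sum, 0.3750/0.45900 = 0.817.

Posterior probability ≈ 0.817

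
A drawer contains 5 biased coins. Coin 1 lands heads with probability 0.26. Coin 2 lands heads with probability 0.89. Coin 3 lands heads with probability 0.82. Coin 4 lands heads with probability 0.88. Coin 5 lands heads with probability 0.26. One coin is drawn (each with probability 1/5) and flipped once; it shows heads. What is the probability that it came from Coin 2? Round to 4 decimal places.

Tabulate prior·likelihood by source: [1] prior 0.2, lik 0.26, product 0.05200; [2] prior 0.2, lik 0.89, product 0.1780; [3] prior 0.2, lik 0.82, product 0.1640; [4] prior 0.2, lik 0.88, product 0.1760; [5] prior 0.2, lik 0.26, product 0.05200.
Normalizing constant = 0.62200; the posterior for Coin 2 is its product over the sum, 0.1780/0.62200 = 0.2862.

Posterior probability ≈ 0.2862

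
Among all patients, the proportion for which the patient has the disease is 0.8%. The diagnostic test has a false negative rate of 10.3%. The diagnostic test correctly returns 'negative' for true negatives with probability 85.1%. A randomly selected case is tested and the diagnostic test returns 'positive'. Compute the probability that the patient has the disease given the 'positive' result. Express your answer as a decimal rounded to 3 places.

Let H be the event that the patient has the disease. P(H) = 0.008, so P(¬H) = 0.992. With E the 'positive' result, P(E|H) = 0.897 and P(E|¬H) = 0.149.
P(E) = 0.897·0.008 + 0.149·0.992 = 0.0071760 + 0.14781 = 0.15498.
By Bayes' theorem, P(H|E) = 0.0071760 / 0.15498 = 0.046.

P(H | E) ≈ 0.046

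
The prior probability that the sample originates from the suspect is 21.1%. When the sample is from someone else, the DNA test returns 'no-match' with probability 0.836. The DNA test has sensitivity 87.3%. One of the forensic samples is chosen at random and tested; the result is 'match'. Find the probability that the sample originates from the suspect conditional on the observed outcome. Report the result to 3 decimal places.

P(H | E) ≈ 0.587

Write H for 'the sample originates from the suspect'. Prior odds H:¬H = 0.211/0.789 = 0.26743. For the 'match' outcome, the likelihood ratio is 0.873/0.164 = 5.3232.
Posterior odds = 0.26743 × 5.3232 = 1.4236, so P(H|E) = 1.4236/(1+1.4236) = 0.587.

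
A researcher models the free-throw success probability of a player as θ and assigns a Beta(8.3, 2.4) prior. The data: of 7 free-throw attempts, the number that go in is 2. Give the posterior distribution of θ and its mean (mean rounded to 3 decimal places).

Posterior: Beta(10.3, 7.4); mean ≈ 0.582

The binomial likelihood is conjugate to the Beta prior: with 2 successes and 5 failures, the posterior is Beta(8.3+2, 2.4+5) = Beta(10.3, 7.4).
Posterior mean = α/(α+β) = 10.3/17.7 = 0.582.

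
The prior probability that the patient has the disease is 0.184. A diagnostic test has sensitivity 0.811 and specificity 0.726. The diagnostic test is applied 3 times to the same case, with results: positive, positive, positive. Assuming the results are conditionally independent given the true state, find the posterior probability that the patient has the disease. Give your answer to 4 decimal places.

Let H be the event that the patient has the disease; start with P(H) = 0.184. P('positive'|H) = 0.811, P('positive'|¬H) = 0.274.
Update on result 1 ('positive'): P(H) ← 0.811·0.1840 / (0.811·0.1840 + 0.274·0.8160) = 0.14922/0.37281 = 0.4003.
Update on result 2 ('positive'): P(H) ← 0.811·0.4003 / (0.811·0.4003 + 0.274·0.5997) = 0.32462/0.48895 = 0.6639.
Update on result 3 ('positive'): P(H) ← 0.811·0.6639 / (0.811·0.6639 + 0.274·0.3361) = 0.53844/0.63052 = 0.8540.

Posterior P(H) ≈ 0.8540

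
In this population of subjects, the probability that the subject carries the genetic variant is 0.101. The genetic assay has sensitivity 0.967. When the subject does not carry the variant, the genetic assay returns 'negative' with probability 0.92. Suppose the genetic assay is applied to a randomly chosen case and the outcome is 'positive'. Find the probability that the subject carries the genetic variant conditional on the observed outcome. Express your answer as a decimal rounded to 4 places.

Let H be the event that the subject carries the genetic variant. P(H) = 0.101, so P(¬H) = 0.899. With E the 'positive' result, P(E|H) = 0.967 and P(E|¬H) = 0.08.
P(E) = 0.967·0.101 + 0.08·0.899 = 0.097667 + 0.071920 = 0.16959.
By Bayes' theorem, P(H|E) = 0.097667 / 0.16959 = 0.5759.

P(H | E) ≈ 0.5759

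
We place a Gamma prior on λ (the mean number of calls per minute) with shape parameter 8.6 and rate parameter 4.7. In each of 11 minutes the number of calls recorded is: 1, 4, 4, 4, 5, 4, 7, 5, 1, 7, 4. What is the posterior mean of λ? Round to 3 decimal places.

Posterior mean ≈ 3.478

The Poisson likelihood adds the total count to the shape and the number of exposure periods to the rate. Here ∑xᵢ = 46 and n = 11, so shape 8.6→54.6 and rate 4.7→15.7.
E[λ | data] = 54.6/15.7 = 3.478.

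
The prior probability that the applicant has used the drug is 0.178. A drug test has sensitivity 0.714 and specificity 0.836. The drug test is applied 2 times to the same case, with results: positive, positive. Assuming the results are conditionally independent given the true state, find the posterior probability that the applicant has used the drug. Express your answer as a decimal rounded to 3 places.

With H the event that the applicant has used the drug, the joint likelihood of the observed sequence is P(data|H) = 0.714·0.714 = 0.50980 and P(data|¬H) = 0.164·0.164 = 0.026896.
Bayes: P(H|data) = 0.178·0.50980 / (0.178·0.50980 + 0.822·0.026896) = 0.090744/0.11285 = 0.8041.

Posterior P(H) ≈ 0.804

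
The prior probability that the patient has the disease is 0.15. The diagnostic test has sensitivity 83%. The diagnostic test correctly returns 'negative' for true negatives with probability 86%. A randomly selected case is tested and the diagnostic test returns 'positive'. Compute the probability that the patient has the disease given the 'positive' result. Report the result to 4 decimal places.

Let H be the event that the patient has the disease. P(H) = 0.15, so P(¬H) = 0.85. With E the 'positive' result, P(E|H) = 0.83 and P(E|¬H) = 0.14.
P(E) = 0.83·0.15 + 0.14·0.85 = 0.12450 + 0.11900 = 0.24350.
By Bayes' theorem, P(H|E) = 0.12450 / 0.24350 = 0.5113.

P(H | E) ≈ 0.5113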